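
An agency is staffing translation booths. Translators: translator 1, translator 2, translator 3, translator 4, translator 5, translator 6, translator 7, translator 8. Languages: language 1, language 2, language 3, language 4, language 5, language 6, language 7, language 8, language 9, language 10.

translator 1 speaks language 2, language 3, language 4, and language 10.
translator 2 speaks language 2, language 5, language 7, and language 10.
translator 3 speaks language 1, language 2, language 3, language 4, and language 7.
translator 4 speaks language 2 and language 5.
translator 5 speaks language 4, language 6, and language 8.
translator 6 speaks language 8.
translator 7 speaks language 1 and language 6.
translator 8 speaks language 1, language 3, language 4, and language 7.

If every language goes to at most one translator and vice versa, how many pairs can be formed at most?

A valid assignment of size 8: translator 1→language 4, translator 2→language 10, translator 3→language 2, translator 4→language 5, translator 5→language 6, translator 6→language 8, translator 7→language 1, translator 8→language 7.
All 8 translators are matched, so no larger matching exists.

8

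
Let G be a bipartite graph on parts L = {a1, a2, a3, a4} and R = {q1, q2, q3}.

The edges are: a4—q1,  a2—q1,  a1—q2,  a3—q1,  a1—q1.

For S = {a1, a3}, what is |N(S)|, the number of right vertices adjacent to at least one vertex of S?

2

The union of neighbours of {a1, a3} is {q1, q2}, which has 2 elements.
Since |N(S)| = 2 ≥ |S| = 2, Hall's condition holds for this subset.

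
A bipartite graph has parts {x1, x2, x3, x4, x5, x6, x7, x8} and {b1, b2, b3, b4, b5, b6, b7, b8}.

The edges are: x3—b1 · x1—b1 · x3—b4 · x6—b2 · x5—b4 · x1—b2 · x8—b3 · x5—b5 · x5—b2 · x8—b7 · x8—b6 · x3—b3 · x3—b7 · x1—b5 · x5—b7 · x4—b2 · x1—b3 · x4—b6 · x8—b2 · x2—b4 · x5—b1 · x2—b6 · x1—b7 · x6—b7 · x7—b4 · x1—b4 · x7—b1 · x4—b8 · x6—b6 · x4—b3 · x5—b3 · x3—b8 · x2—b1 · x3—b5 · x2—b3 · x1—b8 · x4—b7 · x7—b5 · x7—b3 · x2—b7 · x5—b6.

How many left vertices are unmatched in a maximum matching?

For example, pair x1→b8, x2→b7, x3→b5, x4→b2, x5→b1, x6→b6, x7→b4, x8→b3.
This saturates every left vertex, so 8 is the maximum.
That matches 8 of the 8, leaving 0 unmatched; no matching can do better.

0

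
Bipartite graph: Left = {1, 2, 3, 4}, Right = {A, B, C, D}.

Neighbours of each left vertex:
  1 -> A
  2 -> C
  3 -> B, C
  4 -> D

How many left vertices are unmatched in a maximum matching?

For example, pair 1–A, 2–C, 3–B, 4–D.
All 4 left vertices are matched, so no larger matching exists.
That matches 4 of the 4, leaving 0 unmatched; no matching can do better.

0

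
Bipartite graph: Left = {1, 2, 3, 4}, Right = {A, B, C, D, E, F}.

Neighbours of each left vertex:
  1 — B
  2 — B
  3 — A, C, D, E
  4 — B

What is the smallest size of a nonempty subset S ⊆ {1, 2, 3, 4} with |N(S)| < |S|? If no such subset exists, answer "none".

Take S = {1, 2}. Its neighbourhood is {B}, so |N(S)| = 1 < |S| = 2.
No single vertex violates Hall's condition since each has at least one neighbour, so 2 is the minimum.

2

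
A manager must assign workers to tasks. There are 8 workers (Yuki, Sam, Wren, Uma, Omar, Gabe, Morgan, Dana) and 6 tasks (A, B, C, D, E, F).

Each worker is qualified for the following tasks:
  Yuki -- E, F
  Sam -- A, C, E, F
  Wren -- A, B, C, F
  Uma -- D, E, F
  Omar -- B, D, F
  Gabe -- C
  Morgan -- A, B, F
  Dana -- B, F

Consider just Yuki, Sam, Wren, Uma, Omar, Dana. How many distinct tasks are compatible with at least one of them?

6

The union of neighbours of {Yuki, Sam, Wren, Uma, Omar, Dana} is {A, B, C, D, E, F}, which has 6 elements.
Since |N(S)| = 6 ≥ |S| = 6, Hall's condition holds for this subset.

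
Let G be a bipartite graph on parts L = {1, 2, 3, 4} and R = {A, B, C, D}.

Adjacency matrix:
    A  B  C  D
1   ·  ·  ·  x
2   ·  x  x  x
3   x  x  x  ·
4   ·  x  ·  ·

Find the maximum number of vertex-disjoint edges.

A valid assignment of size 4: 1–D, 2–C, 3–A, 4–B.
All 4 left vertices are matched, so no larger matching exists.

4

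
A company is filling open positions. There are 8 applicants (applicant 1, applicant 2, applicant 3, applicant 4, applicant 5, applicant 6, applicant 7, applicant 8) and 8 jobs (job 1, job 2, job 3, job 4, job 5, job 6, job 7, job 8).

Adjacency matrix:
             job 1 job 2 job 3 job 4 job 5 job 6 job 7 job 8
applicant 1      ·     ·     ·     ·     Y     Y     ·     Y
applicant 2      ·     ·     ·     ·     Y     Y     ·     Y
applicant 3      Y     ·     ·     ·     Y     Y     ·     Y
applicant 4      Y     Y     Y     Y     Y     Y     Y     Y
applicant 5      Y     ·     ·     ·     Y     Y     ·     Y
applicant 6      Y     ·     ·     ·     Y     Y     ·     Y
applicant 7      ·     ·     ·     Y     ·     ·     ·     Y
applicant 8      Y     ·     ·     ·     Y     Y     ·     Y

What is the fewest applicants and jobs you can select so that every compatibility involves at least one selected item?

{applicant 4, applicant 7, job 1, job 5, job 6, job 8} is a vertex cover of size 6: every edge has an endpoint in this set.
No smaller cover exists because applicant 1–job 8, applicant 2–job 5, applicant 3–job 1, applicant 4–job 7, applicant 5–job 6, applicant 7–job 4 is a matching of size 6, and a cover must include an endpoint of each of these disjoint edges (König's theorem).

6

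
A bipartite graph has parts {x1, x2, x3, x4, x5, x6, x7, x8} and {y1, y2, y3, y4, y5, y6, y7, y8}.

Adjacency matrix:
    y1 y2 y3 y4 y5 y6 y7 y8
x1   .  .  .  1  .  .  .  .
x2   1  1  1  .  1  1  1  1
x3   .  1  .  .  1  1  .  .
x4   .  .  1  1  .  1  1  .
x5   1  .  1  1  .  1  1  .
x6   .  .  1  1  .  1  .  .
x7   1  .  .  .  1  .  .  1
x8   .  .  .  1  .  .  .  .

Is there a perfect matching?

The set {x1, x8} has only 1 neighbour ({y4}), so by Hall's theorem at most 7 of the 8 left vertices can be matched.
Hence no matching covers every left vertex.

No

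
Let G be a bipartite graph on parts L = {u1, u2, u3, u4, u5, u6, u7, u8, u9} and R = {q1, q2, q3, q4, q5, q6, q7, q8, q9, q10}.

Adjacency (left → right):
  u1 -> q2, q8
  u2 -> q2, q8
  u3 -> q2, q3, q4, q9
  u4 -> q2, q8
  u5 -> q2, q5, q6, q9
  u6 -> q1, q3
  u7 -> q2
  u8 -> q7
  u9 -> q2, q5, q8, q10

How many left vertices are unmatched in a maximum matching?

A valid assignment of size 7: u1–q2, u2–q8, u3–q4, u5–q5, u6–q3, u8–q7, u9–q10.
The set {u1, u2, u4, u7} has only 2 neighbours ({q2, q8}), so by Hall's theorem at most 7 of the 9 left vertices can be matched.
That matches 7 of the 9, leaving 2 unmatched; no matching can do better.

2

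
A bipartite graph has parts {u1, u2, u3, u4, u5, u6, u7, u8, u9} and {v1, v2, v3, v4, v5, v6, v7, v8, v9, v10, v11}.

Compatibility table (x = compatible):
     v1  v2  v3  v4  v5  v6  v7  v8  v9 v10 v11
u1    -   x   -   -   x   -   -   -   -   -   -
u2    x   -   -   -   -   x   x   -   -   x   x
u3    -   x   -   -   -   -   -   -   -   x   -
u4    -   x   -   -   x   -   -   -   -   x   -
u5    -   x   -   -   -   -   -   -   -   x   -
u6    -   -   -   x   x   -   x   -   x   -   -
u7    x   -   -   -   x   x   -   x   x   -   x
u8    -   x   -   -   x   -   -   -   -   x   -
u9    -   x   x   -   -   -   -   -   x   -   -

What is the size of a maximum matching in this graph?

For example, pair u1–v5, u2–v6, u3–v2, u4–v10, u6–v7, u7–v11, u9–v3.
The set {u1, u3, u4, u5, u8} has only 3 neighbours ({v10, v2, v5}), so by Hall's theorem at most 7 of the 9 left vertices can be matched.

7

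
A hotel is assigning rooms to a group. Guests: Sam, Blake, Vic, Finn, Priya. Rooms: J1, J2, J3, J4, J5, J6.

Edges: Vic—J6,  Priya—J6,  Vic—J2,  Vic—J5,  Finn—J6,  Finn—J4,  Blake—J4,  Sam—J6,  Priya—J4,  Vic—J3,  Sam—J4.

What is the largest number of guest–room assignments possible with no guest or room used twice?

3

For example, pair Sam→J6, Blake→J4, Vic→J3.
The set {Sam, Blake, Finn, Priya} has only 2 neighbours ({J4, J6}), so by Hall's theorem at most 3 of the 5 guests can be matched.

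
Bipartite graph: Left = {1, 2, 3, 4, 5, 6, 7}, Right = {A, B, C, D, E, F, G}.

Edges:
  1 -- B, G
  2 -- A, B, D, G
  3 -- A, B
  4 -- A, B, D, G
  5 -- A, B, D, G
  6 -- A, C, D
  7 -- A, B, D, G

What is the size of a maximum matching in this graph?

A valid assignment of size 5: 1-G, 2-D, 3-A, 4-B, 6-C.
The set {1, 2, 3, 4, 5, 7} has only 4 neighbours ({A, B, D, G}), so by Hall's theorem at most 5 of the 7 left vertices can be matched.

5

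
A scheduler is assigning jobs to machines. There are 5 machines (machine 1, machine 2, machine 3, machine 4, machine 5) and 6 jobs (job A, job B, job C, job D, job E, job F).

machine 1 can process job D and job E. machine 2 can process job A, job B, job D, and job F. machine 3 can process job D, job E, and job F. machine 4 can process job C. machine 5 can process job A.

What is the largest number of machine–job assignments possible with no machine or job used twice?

5

For example, pair machine 1→job E, machine 2→job F, machine 3→job D, machine 4→job C, machine 5→job A.
All 5 machines are matched, so no larger matching exists.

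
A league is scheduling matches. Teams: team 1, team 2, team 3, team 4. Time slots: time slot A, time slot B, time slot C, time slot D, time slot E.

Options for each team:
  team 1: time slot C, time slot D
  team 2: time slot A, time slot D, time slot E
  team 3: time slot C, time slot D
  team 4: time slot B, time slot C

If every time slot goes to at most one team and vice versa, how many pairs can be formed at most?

For example, pair team 1→time slot C, team 2→time slot A, team 3→time slot D, team 4→time slot B.
All 4 teams are matched, so no larger matching exists.

4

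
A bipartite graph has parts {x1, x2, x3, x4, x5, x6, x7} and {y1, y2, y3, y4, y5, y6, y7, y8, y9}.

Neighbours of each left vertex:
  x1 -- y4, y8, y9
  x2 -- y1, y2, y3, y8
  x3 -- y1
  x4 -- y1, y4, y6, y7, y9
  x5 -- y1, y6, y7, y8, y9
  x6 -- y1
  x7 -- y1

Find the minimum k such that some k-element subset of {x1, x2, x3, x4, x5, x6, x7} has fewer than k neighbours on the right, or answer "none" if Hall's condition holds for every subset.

2

Take S = {x3, x6}. Its neighbourhood is {y1}, so |N(S)| = 1 < |S| = 2.
No single vertex violates Hall's condition since each has at least one neighbour, so 2 is the minimum.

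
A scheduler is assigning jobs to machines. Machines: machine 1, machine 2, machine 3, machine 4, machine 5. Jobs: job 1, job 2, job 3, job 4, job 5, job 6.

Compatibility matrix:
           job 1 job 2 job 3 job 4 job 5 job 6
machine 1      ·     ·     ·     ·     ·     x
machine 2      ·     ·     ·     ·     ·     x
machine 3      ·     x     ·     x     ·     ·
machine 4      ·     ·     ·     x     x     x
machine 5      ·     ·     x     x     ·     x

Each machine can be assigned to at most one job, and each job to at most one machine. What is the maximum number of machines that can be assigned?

4

A valid assignment of size 4: machine 1-job 6, machine 3-job 2, machine 4-job 4, machine 5-job 3.
The set {machine 1, machine 2} has only 1 neighbour ({job 6}), so by Hall's theorem at most 4 of the 5 machines can be matched.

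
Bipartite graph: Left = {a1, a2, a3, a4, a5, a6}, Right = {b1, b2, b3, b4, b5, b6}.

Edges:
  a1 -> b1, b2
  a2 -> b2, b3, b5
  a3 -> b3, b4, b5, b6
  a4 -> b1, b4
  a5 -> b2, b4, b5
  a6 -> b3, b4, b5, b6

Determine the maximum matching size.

6

One maximum matching: a1–b1, a2–b2, a3–b6, a4–b4, a5–b5, a6–b3.
This saturates every left vertex, so 6 is the maximum.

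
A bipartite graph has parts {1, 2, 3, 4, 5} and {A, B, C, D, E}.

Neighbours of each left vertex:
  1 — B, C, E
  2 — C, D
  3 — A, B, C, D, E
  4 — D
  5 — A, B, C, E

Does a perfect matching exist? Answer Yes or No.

Yes

For example, pair 1-E, 2-C, 3-A, 4-D, 5-B.
Every left vertex is matched, so this is a perfect matching.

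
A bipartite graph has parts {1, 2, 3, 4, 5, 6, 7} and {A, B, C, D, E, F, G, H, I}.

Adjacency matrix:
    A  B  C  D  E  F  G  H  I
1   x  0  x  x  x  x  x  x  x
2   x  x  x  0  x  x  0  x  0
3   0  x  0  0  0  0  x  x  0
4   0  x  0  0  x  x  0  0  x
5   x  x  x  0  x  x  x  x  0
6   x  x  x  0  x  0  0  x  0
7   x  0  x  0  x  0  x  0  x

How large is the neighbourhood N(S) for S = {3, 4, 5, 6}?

The union of neighbours of {3, 4, 5, 6} is {A, B, C, E, F, G, H, I}, which has 8 elements.
Since |N(S)| = 8 ≥ |S| = 4, Hall's condition holds for this subset.

8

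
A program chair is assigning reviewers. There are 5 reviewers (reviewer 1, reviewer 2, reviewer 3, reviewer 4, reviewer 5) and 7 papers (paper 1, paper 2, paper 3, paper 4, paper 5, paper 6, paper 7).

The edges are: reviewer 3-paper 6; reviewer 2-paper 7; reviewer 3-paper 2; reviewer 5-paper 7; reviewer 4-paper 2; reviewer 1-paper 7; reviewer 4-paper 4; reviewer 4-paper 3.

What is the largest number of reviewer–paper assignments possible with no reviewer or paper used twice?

3

One maximum matching: reviewer 1→paper 7, reviewer 3→paper 6, reviewer 4→paper 4.
The set {reviewer 1, reviewer 2, reviewer 5} has only 1 neighbour ({paper 7}), so by Hall's theorem at most 3 of the 5 reviewers can be matched.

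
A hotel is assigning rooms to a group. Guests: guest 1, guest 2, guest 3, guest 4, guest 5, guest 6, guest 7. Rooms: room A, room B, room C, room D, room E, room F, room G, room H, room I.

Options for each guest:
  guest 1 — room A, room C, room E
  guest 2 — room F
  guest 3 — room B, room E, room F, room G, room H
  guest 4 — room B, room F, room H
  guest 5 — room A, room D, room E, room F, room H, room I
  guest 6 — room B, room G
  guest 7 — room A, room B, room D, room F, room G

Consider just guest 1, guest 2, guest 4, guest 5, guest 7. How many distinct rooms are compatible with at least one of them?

9

The union of neighbours of {guest 1, guest 2, guest 4, guest 5, guest 7} is {room A, room B, room C, room D, room E, room F, room G, room H, room I}, which has 9 elements.
Since |N(S)| = 9 ≥ |S| = 5, Hall's condition holds for this subset.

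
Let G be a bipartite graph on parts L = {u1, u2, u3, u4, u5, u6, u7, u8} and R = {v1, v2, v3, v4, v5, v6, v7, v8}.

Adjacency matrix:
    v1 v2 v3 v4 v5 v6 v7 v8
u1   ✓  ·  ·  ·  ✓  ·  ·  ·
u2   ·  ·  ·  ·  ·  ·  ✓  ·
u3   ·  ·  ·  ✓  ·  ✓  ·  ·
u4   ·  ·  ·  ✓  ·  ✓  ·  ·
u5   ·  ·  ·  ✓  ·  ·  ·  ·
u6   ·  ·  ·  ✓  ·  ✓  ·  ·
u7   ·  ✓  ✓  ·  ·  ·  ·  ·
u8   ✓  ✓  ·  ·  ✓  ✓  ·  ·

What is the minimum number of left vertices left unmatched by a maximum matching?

2

For example, pair u1-v1, u2-v7, u3-v4, u4-v6, u7-v3, u8-v2.
The set {u3, u4, u5, u6} has only 2 neighbours ({v4, v6}), so by Hall's theorem at most 6 of the 8 left vertices can be matched.
That matches 6 of the 8, leaving 2 unmatched; no matching can do better.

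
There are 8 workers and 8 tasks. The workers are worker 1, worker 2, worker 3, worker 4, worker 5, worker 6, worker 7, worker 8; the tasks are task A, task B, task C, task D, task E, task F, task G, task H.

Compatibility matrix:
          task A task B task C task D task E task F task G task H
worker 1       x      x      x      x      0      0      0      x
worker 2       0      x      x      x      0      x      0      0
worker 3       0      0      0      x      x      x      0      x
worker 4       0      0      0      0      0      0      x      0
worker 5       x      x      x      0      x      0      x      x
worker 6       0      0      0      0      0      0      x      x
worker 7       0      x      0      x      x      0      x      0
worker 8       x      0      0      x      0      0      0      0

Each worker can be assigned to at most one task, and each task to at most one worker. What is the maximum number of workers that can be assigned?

8

A valid assignment of size 8: worker 1→task A, worker 2→task F, worker 3→task E, worker 4→task G, worker 5→task C, worker 6→task H, worker 7→task B, worker 8→task D.
All 8 workers are matched, so no larger matching exists.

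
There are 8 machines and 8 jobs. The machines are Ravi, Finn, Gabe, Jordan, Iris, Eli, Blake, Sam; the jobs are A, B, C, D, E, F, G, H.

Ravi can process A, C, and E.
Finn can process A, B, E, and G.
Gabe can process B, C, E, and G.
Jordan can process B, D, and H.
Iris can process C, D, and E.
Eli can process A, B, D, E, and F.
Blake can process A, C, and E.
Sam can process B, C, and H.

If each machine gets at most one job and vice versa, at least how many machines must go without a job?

0

For example, pair Ravi→A, Finn→G, Gabe→E, Jordan→H, Iris→D, Eli→F, Blake→C, Sam→B.
All 8 machines are matched, so no larger matching exists.
That matches 8 of the 8, leaving 0 unmatched; no matching can do better.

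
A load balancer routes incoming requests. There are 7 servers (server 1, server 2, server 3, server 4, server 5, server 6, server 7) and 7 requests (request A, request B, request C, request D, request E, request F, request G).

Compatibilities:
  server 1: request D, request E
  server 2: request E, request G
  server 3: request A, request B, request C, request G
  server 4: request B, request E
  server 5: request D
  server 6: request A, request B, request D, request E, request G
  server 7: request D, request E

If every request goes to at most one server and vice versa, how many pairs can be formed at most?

A valid assignment of size 6: server 1→request E, server 2→request G, server 3→request C, server 4→request B, server 5→request D, server 6→request A.
The set {server 1, server 5, server 7} has only 2 neighbours ({request D, request E}), so by Hall's theorem at most 6 of the 7 servers can be matched.

6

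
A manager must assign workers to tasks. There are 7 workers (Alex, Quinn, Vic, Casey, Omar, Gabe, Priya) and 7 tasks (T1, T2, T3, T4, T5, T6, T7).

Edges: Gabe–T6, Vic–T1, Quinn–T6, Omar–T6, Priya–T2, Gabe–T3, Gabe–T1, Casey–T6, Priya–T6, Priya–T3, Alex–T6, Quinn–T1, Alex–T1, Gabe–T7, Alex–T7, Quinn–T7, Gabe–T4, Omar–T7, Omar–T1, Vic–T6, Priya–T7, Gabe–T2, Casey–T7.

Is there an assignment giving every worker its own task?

The set {Alex, Quinn, Vic, Casey, Omar} has only 3 neighbours ({T1, T6, T7}), so by Hall's theorem at most 5 of the 7 workers can be matched.
Hence no matching covers every worker.

No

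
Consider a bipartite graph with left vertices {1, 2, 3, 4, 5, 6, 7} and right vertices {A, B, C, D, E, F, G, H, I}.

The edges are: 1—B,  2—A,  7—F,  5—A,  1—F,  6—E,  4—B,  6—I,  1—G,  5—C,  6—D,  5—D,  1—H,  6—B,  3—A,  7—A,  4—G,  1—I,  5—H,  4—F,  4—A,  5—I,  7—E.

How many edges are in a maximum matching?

One maximum matching: 1–G, 2–A, 4–F, 5–H, 6–B, 7–E.
The set {2, 3} has only 1 neighbour ({A}), so by Hall's theorem at most 6 of the 7 left vertices can be matched.

6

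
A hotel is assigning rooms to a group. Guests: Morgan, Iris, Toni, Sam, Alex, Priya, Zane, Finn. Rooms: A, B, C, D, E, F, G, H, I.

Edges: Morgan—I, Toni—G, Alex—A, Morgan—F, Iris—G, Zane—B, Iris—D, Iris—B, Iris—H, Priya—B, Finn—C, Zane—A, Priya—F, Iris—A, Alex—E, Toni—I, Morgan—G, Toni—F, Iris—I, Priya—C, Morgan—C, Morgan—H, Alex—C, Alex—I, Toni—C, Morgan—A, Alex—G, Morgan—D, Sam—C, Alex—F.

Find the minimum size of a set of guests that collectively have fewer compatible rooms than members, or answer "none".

2

Take S = {Sam, Finn}. Its neighbourhood is {C}, so |N(S)| = 1 < |S| = 2.
No single vertex violates Hall's condition since each has at least one neighbour, so 2 is the minimum.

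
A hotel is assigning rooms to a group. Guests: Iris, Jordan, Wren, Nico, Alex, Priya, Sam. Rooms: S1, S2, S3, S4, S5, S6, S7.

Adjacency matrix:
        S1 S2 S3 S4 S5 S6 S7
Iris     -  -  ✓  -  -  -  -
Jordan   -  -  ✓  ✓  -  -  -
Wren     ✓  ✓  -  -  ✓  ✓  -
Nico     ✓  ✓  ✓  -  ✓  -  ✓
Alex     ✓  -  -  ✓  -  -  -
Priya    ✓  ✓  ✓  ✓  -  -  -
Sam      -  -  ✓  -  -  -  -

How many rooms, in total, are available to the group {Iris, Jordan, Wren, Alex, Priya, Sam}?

The union of neighbours of {Iris, Jordan, Wren, Alex, Priya, Sam} is {S1, S2, S3, S4, S5, S6}, which has 6 elements.
Since |N(S)| = 6 ≥ |S| = 6, Hall's condition holds for this subset.

6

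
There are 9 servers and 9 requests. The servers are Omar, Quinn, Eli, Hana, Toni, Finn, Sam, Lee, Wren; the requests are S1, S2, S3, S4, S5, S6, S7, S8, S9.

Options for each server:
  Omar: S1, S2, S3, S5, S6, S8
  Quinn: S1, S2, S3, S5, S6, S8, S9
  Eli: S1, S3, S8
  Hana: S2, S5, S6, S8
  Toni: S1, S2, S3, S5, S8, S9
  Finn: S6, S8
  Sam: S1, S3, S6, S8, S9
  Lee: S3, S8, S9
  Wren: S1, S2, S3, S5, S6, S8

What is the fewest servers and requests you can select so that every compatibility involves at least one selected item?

7

{S1, S2, S3, S5, S6, S8, S9} is a vertex cover of size 7: every edge has an endpoint in this set.
No smaller cover exists because Omar–S2, Quinn–S9, Eli–S1, Hana–S5, Toni–S3, Finn–S8, Sam–S6 is a matching of size 7, and a cover must include an endpoint of each of these disjoint edges (König's theorem).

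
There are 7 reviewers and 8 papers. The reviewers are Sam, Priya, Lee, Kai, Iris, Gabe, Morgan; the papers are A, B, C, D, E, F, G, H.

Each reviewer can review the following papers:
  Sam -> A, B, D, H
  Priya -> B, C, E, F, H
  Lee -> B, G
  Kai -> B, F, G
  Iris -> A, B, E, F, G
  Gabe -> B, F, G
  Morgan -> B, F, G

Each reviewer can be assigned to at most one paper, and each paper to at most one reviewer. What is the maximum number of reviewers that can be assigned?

One maximum matching: Sam→D, Priya→E, Lee→G, Kai→F, Iris→A, Gabe→B.
The set {Lee, Kai, Gabe, Morgan} has only 3 neighbours ({B, F, G}), so by Hall's theorem at most 6 of the 7 reviewers can be matched.

6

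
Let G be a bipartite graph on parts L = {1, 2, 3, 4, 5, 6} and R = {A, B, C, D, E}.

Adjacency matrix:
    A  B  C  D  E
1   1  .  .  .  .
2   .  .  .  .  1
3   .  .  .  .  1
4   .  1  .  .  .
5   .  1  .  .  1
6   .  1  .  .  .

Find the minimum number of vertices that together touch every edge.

The 3 edges 1–A, 2–E, 4–B form a matching, so any vertex cover needs at least 3 vertices (one per matched edge).
Conversely {1, B, E} meets every edge and has exactly 3 vertices, so 3 is optimal.

3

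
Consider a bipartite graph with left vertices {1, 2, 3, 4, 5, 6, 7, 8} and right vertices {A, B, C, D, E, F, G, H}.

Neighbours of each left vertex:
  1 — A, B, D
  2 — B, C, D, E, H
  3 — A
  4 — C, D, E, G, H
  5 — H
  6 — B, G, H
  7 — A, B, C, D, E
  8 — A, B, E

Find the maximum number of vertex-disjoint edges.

A valid assignment of size 7: 1→D, 2→B, 3→A, 4→C, 5→H, 6→G, 7→E.
The set {1, 2, 3, 4, 5, 6, 7, 8} has only 7 neighbours ({A, B, C, D, E, G, H}), so by Hall's theorem at most 7 of the 8 left vertices can be matched.

7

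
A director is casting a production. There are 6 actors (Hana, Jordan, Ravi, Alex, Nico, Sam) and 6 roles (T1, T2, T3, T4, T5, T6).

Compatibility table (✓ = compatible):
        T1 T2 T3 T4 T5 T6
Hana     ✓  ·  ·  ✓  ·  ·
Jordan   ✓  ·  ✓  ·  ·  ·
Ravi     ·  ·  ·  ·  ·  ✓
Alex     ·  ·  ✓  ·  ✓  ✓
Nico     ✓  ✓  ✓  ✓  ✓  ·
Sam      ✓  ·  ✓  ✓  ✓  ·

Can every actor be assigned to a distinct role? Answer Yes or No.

Yes

A valid assignment of size 6: Hana–T1, Jordan–T3, Ravi–T6, Alex–T5, Nico–T2, Sam–T4.
Every actor is matched, so this is a perfect matching.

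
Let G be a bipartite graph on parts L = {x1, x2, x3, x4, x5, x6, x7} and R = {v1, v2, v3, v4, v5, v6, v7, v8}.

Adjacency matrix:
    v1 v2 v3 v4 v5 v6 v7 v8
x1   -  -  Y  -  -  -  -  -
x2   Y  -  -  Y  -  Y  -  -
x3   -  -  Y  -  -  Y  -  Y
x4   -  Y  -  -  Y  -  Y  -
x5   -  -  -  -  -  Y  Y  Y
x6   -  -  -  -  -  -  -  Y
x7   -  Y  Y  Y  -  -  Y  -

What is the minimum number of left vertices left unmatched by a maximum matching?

One maximum matching: x1→v3, x2→v1, x3→v6, x4→v5, x5→v7, x6→v8, x7→v2.
All 7 left vertices are matched, so no larger matching exists.
That matches 7 of the 7, leaving 0 unmatched; no matching can do better.

0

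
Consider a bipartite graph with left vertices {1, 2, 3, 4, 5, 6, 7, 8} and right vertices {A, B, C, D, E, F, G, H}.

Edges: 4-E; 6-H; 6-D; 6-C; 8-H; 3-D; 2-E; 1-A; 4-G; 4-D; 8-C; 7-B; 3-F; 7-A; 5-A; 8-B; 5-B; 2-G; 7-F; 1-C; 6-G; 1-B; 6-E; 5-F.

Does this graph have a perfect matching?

For example, pair 1-C, 2-G, 3-D, 4-E, 5-A, 6-H, 7-F, 8-B.
All 8 left vertices are covered.

Yes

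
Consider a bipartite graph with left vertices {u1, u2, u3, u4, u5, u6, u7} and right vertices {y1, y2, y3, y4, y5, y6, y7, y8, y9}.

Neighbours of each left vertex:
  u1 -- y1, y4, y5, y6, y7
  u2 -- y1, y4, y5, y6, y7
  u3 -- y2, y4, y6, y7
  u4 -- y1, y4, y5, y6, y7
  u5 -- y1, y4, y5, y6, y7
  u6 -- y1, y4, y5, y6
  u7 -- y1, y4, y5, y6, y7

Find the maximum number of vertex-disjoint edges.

A valid assignment of size 6: u1→y5, u2→y7, u3→y2, u4→y4, u5→y6, u6→y1.
The set {u1, u2, u4, u5, u6, u7} has only 5 neighbours ({y1, y4, y5, y6, y7}), so by Hall's theorem at most 6 of the 7 left vertices can be matched.

6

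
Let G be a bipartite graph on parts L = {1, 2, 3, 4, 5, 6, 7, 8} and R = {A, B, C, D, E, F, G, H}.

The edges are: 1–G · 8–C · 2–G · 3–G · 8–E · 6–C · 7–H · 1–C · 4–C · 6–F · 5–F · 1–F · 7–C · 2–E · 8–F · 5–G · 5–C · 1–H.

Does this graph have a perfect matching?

No

The set {1, 2, 3, 4, 5, 6, 7, 8} has only 5 neighbours ({C, E, F, G, H}), so by Hall's theorem at most 5 of the 8 left vertices can be matched.
Hence no matching covers every left vertex.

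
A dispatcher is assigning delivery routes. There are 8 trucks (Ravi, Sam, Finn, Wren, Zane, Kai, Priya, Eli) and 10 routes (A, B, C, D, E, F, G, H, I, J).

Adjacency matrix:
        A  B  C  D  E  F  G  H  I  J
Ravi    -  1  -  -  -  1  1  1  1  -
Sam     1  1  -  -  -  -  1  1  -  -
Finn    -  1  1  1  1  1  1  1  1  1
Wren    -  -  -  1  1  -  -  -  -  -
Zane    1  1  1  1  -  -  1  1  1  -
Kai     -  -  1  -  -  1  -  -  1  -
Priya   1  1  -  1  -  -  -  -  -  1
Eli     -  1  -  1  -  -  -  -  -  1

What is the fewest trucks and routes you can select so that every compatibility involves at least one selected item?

A maximum matching has 8 edges (e.g. Ravi–F, Sam–H, Finn–G, Wren–E, Zane–A, Kai–C, Priya–J, Eli–B).
By König's theorem the minimum vertex cover has the same size. One such cover is {Ravi, Sam, Finn, Wren, Zane, Kai, Priya, Eli}.

8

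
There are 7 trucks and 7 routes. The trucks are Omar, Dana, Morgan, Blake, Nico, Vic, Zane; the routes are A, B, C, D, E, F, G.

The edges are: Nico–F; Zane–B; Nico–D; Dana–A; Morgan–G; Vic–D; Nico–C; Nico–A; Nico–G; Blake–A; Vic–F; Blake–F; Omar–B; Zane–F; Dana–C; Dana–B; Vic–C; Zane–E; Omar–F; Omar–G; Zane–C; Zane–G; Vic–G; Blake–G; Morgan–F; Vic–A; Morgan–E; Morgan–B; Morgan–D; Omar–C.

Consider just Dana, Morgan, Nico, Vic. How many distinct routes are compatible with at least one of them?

7

The union of neighbours of {Dana, Morgan, Nico, Vic} is {A, B, C, D, E, F, G}, which has 7 elements.
Since |N(S)| = 7 ≥ |S| = 4, Hall's condition holds for this subset.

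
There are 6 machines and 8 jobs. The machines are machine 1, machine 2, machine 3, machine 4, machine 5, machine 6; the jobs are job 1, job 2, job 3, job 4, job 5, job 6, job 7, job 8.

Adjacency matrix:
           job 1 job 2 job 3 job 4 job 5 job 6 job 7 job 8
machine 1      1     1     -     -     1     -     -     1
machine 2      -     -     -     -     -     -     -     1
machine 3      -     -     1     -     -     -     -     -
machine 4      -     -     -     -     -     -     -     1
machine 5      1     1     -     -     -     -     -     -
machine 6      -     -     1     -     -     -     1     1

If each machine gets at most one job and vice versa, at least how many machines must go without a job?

For example, pair machine 1–job 1, machine 2–job 8, machine 3–job 3, machine 5–job 2, machine 6–job 7.
The set {machine 2, machine 4} has only 1 neighbour ({job 8}), so by Hall's theorem at most 5 of the 6 machines can be matched.
That matches 5 of the 6, leaving 1 unmatched; no matching can do better.

1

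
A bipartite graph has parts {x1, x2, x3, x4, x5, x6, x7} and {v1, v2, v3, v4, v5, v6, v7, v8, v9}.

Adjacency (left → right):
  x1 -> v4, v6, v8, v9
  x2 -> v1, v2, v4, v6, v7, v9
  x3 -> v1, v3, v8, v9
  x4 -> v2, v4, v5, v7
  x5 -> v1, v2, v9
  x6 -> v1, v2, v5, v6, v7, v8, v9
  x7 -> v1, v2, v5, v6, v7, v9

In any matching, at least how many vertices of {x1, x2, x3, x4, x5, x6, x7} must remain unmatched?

0

One maximum matching: x1-v4, x2-v6, x3-v3, x4-v7, x5-v1, x6-v8, x7-v2.
This saturates every left vertex, so 7 is the maximum.
That matches 7 of the 7, leaving 0 unmatched; no matching can do better.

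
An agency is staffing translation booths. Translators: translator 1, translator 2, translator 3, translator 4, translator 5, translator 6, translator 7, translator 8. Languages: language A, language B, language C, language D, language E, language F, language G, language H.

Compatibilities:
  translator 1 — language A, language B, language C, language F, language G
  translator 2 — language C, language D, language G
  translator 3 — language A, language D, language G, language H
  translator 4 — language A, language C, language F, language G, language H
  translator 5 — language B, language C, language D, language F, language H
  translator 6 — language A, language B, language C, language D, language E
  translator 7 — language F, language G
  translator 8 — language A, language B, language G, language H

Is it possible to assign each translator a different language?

For example, pair translator 1→language A, translator 2→language D, translator 3→language H, translator 4→language G, translator 5→language C, translator 6→language E, translator 7→language F, translator 8→language B.
Every translator is matched, so this is a perfect matching.

Yes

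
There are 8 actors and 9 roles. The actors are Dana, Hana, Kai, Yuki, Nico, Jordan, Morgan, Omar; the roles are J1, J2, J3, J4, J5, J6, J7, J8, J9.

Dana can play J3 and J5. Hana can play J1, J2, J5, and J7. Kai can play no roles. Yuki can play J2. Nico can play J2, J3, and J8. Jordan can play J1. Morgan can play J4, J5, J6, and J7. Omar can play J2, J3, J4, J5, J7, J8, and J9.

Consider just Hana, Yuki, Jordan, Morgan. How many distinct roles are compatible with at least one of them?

The union of neighbours of {Hana, Yuki, Jordan, Morgan} is {J1, J2, J4, J5, J6, J7}, which has 6 elements.
Since |N(S)| = 6 ≥ |S| = 4, Hall's condition holds for this subset.

6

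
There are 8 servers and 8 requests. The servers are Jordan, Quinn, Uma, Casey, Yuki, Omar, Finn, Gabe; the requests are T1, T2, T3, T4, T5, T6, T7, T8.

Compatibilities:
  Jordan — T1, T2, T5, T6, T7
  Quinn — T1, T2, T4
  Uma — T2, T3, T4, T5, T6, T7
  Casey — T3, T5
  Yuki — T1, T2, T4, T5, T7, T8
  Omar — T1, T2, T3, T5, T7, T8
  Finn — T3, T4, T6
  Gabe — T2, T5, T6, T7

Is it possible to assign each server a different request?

For example, pair Jordan–T5, Quinn–T2, Uma–T4, Casey–T3, Yuki–T8, Omar–T1, Finn–T6, Gabe–T7.
Every server is matched, so this is a perfect matching.

Yes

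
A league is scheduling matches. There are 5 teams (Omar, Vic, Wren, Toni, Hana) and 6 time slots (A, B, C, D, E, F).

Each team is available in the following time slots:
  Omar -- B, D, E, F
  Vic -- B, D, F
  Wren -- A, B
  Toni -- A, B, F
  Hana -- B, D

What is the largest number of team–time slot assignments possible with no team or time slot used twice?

A valid assignment of size 5: Omar→E, Vic→D, Wren→A, Toni→F, Hana→B.
All 5 teams are matched, so no larger matching exists.

5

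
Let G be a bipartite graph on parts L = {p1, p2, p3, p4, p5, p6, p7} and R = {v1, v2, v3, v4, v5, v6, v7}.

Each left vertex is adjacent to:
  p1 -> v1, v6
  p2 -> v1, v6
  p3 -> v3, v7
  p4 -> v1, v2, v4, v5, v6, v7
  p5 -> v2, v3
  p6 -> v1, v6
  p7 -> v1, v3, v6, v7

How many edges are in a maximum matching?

6

One maximum matching: p1–v1, p2–v6, p3–v3, p4–v4, p5–v2, p7–v7.
The set {p1, p2, p6} has only 2 neighbours ({v1, v6}), so by Hall's theorem at most 6 of the 7 left vertices can be matched.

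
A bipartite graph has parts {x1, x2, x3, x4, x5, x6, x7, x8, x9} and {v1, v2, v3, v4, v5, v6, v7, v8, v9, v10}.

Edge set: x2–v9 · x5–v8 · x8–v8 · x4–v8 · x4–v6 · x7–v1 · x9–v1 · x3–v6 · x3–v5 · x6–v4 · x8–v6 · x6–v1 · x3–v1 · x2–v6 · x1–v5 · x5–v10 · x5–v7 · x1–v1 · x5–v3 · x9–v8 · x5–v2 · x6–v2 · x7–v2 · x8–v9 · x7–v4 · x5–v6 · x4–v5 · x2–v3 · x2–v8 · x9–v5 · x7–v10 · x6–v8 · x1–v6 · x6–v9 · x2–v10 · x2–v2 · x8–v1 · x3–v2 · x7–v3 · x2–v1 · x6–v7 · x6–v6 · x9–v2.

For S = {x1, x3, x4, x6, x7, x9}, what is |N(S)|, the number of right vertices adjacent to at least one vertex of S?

10

The union of neighbours of {x1, x3, x4, x6, x7, x9} is {v1, v2, v3, v4, v5, v6, v7, v8, v9, v10}, which has 10 elements.
Since |N(S)| = 10 ≥ |S| = 6, Hall's condition holds for this subset.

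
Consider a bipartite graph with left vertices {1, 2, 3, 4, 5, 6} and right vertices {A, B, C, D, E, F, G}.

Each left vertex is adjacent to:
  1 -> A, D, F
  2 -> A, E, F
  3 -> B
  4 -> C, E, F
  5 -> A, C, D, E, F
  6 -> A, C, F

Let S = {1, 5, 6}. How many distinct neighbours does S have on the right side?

The union of neighbours of {1, 5, 6} is {A, C, D, E, F}, which has 5 elements.
Since |N(S)| = 5 ≥ |S| = 3, Hall's condition holds for this subset.

5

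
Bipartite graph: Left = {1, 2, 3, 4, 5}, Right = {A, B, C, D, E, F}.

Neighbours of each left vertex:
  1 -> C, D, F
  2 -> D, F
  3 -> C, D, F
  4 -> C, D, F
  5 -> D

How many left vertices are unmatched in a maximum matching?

For example, pair 1–C, 2–D, 3–F.
The set {1, 2, 3, 4, 5} has only 3 neighbours ({C, D, F}), so by Hall's theorem at most 3 of the 5 left vertices can be matched.
That matches 3 of the 5, leaving 2 unmatched; no matching can do better.

2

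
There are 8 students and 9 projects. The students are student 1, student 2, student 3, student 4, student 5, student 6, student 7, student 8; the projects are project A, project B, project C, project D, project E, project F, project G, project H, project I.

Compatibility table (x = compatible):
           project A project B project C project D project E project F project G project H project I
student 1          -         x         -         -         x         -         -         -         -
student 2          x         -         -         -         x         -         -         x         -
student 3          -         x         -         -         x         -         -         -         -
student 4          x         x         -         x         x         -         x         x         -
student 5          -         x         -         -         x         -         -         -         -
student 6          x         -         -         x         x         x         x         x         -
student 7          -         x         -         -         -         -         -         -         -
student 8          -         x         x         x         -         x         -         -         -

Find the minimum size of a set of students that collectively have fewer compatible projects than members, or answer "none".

3

Take S = {student 1, student 3, student 5}. Its neighbourhood is {project B, project E}, so |N(S)| = 2 < |S| = 3.
Every subset of size less than 3 has at least as many neighbours as members, so 3 is the minimum.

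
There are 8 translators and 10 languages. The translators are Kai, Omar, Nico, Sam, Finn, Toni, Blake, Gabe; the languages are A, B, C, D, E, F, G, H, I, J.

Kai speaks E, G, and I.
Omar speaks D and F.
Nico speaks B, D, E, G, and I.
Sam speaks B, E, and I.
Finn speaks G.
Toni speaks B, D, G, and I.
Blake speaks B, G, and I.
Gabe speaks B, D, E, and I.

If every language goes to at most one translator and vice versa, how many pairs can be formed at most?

6

One maximum matching: Kai–I, Omar–F, Nico–D, Sam–E, Finn–G, Toni–B.
The set {Kai, Nico, Sam, Finn, Toni, Blake, Gabe} has only 5 neighbours ({B, D, E, G, I}), so by Hall's theorem at most 6 of the 8 translators can be matched.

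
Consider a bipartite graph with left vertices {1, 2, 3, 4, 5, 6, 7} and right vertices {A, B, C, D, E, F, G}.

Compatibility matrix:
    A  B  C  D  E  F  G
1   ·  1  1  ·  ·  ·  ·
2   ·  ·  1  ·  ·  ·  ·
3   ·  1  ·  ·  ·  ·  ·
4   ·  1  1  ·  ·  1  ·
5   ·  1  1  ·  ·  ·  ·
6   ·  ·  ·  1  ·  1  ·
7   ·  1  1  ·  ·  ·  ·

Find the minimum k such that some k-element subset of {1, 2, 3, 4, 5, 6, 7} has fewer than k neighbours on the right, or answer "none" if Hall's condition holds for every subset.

Take S = {1, 2, 3}. Its neighbourhood is {B, C}, so |N(S)| = 2 < |S| = 3.
Every subset of size less than 3 has at least as many neighbours as members, so 3 is the minimum.

3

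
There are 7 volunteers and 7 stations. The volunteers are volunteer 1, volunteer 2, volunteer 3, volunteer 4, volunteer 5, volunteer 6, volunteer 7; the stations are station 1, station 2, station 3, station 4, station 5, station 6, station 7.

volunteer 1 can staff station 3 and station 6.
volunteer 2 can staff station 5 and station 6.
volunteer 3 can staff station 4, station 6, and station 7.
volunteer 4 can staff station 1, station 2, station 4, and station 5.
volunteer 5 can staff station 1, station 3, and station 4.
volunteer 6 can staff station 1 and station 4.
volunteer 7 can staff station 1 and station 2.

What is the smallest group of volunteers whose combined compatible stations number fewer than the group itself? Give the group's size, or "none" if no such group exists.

none

A matching saturating every volunteer exists, for instance volunteer 1→station 6, volunteer 2→station 5, volunteer 3→station 7, volunteer 4→station 1, volunteer 5→station 3, volunteer 6→station 4, volunteer 7→station 2.
By Hall's marriage theorem, this means |N(S)| ≥ |S| for every subset S, so no violating subset exists.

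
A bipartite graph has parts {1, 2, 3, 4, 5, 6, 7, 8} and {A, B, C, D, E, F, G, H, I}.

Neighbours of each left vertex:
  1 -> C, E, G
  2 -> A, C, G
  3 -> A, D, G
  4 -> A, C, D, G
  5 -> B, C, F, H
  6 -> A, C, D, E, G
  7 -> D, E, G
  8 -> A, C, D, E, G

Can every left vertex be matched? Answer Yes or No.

No

The set {1, 2, 3, 4, 6, 7, 8} has only 5 neighbours ({A, C, D, E, G}), so by Hall's theorem at most 6 of the 8 left vertices can be matched.
Hence no matching covers every left vertex.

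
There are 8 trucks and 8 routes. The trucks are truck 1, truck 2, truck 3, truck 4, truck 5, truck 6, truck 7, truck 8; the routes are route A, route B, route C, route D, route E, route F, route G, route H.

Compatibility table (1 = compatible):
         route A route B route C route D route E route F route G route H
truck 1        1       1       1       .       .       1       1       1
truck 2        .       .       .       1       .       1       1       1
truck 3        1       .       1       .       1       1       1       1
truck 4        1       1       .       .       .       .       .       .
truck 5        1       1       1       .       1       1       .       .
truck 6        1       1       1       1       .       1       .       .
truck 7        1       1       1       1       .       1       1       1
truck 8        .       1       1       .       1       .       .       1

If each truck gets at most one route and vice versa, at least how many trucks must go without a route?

0

For example, pair truck 1–route H, truck 2–route F, truck 3–route G, truck 4–route B, truck 5–route A, truck 6–route C, truck 7–route D, truck 8–route E.
All 8 trucks are matched, so no larger matching exists.
That matches 8 of the 8, leaving 0 unmatched; no matching can do better.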